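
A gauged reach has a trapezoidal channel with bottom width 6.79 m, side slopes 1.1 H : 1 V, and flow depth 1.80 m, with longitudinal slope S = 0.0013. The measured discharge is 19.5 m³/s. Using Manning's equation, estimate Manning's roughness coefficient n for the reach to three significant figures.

0.0348

A = (b + z·y)·y = (6.79 + 1.1×1.80)×1.80 = 15.79 m²
P = b + 2y√(1+z²) = 6.79 + 2×1.80×√(1+1.1²) = 12.14 m
R = A/P = 15.79/12.14 = 1.300 m
n = (1/Q)·A·R^(2/3)·S^(1/2) = (1/19.5) × 15.79 × 1.191 × 0.03606 = 0.03477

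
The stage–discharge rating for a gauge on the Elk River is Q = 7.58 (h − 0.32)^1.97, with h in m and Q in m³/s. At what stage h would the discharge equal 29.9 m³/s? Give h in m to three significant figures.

h − h₀ = (Q/C)^(1/b) = (29.9/7.58)^(1/1.97) = 2.007 m
h = 0.32 + 2.007 = 2.327 m

2.33 m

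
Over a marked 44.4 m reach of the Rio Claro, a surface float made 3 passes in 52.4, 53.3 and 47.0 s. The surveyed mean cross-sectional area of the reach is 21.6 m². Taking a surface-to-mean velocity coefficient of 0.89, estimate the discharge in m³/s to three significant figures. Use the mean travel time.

16.8 m³/s

t̄ = (52.4 + 53.3 + 47.0) / 3 = 50.9 s
v_surface = L / t̄ = 44.4 / 50.9 = 0.8723 m/s
v_mean = 0.89 × 0.8723 = 0.7763 m/s
Q = A × v_mean = 21.6 × 0.7763 = 16.77 m³/s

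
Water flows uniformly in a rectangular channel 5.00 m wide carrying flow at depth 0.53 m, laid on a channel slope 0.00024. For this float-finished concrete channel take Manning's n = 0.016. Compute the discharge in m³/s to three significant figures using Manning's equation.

1.48 m³/s

A = b·y = 5.00 × 0.53 = 2.650 m²
P = b + 2y = 5.00 + 2×0.53 = 6.060 m
R = A/P = 2.650/6.060 = 0.4373 m
Q = (1/n)·A·R^(2/3)·S^(1/2) = (1/0.016) × 2.650 × 0.4373^(2/3) × 0.00024^(1/2) = 1.478 m³/s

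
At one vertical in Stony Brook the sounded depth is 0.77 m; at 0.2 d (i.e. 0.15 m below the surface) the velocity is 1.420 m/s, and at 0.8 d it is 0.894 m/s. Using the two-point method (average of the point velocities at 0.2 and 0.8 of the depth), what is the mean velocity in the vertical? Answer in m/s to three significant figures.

v̄ = (1.420 + 0.894) / 2 = 1.157 m/s

1.16 m/s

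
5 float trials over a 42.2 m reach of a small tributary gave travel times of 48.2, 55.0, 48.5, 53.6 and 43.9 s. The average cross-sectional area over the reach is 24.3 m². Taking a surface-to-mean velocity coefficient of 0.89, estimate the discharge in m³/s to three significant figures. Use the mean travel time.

t̄ = (48.2 + 55.0 + 48.5 + 53.6 + 43.9) / 5 = 49.84 s
v_surface = L / t̄ = 42.2 / 49.84 = 0.8467 m/s
v_mean = 0.89 × 0.8467 = 0.7536 m/s
Q = A × v_mean = 24.3 × 0.7536 = 18.31 m³/s

18.3 m³/s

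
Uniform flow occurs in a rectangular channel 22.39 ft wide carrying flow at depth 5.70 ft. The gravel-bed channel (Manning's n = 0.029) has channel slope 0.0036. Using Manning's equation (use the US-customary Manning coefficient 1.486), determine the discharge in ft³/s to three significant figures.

A = b·y = 22.39 × 5.70 = 127.6 ft²
P = b + 2y = 22.39 + 2×5.70 = 33.79 ft
R = A/P = 127.6/33.79 = 3.777 ft
Q = (1.486/n)·A·R^(2/3)·S^(1/2) = (1.486/0.029) × 127.6 × 3.777^(2/3) × 0.0036^(1/2) = 951.6 ft³/s

952 ft³/s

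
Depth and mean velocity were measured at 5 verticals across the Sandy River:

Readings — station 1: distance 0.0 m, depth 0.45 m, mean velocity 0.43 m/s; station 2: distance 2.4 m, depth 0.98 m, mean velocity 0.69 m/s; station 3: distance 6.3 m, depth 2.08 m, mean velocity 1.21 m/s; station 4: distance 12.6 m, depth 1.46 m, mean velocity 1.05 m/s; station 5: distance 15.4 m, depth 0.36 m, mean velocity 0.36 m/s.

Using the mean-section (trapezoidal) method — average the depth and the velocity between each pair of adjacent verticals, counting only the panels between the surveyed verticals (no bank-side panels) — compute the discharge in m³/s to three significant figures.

Panel 1-2: Δb = 2.4 m, d̄ = (0.45+0.98)/2 = 0.715, v̄ = (0.43+0.69)/2 = 0.56 → q = 2.4×0.715×0.56 = 0.9610 m³/s
Panel 2-3: Δb = 3.9 m, d̄ = (0.98+2.08)/2 = 1.53, v̄ = (0.69+1.21)/2 = 0.95 → q = 3.9×1.53×0.95 = 5.669 m³/s
Panel 3-4: Δb = 6.3 m, d̄ = (2.08+1.46)/2 = 1.77, v̄ = (1.21+1.05)/2 = 1.13 → q = 6.3×1.77×1.13 = 12.60 m³/s
Panel 4-5: Δb = 2.8 m, d̄ = (1.46+0.36)/2 = 0.91, v̄ = (1.05+0.36)/2 = 0.705 → q = 2.8×0.91×0.705 = 1.796 m³/s
Q = Σ q = 21.03 m³/s

21.0 m³/s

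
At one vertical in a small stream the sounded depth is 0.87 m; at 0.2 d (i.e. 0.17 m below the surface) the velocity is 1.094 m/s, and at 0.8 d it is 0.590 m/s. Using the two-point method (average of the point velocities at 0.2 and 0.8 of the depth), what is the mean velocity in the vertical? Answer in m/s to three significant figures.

0.842 m/s

v̄ = (1.094 + 0.590) / 2 = 0.8420 m/s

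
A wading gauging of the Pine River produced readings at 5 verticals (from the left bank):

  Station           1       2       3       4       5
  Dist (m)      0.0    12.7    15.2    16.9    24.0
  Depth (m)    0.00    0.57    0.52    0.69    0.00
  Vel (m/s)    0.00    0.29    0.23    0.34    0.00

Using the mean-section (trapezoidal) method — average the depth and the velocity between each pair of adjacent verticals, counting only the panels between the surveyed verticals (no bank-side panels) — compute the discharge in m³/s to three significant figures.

1.59 m³/s

Panel 1-2: Δb = 12.7 m, d̄ = (0.00+0.57)/2 = 0.285, v̄ = (0.00+0.29)/2 = 0.145 → q = 12.7×0.285×0.145 = 0.5248 m³/s
Panel 2-3: Δb = 2.5 m, d̄ = (0.57+0.52)/2 = 0.545, v̄ = (0.29+0.23)/2 = 0.26 → q = 2.5×0.545×0.26 = 0.3543 m³/s
Panel 3-4: Δb = 1.7 m, d̄ = (0.52+0.69)/2 = 0.605, v̄ = (0.23+0.34)/2 = 0.285 → q = 1.7×0.605×0.285 = 0.2931 m³/s
Panel 4-5: Δb = 7.1 m, d̄ = (0.69+0.00)/2 = 0.345, v̄ = (0.34+0.00)/2 = 0.17 → q = 7.1×0.345×0.17 = 0.4164 m³/s
Q = Σ q = 1.589 m³/s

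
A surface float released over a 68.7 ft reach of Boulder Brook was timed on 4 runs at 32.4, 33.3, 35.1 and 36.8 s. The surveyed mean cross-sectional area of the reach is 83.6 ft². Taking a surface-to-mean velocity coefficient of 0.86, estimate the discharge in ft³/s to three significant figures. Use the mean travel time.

t̄ = (32.4 + 33.3 + 35.1 + 36.8) / 4 = 34.4 s
v_surface = L / t̄ = 68.7 / 34.4 = 1.997 ft/s
v_mean = 0.86 × 1.997 = 1.718 ft/s
Q = A × v_mean = 83.6 × 1.718 = 143.6 ft³/s

144 ft³/s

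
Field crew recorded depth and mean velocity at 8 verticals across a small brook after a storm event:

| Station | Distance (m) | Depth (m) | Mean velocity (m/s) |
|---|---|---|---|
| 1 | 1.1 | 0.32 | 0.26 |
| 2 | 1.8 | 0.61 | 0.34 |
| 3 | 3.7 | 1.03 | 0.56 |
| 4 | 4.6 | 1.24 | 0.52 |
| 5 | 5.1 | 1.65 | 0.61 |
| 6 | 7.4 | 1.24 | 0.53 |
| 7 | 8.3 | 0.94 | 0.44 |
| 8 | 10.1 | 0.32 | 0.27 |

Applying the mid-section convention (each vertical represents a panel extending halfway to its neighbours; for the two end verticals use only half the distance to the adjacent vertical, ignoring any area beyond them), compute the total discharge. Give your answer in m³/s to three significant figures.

4.65 m³/s

w_1 = (1.8 − 1.1)/2 = 0.35 m; q_1 = 0.26 × 0.32 × 0.35 = 0.02912 m³/s
w_2 = (3.7 − 1.1)/2 = 1.3 m; q_2 = 0.34 × 0.61 × 1.3 = 0.2696 m³/s
w_3 = (4.6 − 1.8)/2 = 1.4 m; q_3 = 0.56 × 1.03 × 1.4 = 0.8075 m³/s
w_4 = (5.1 − 3.7)/2 = 0.7 m; q_4 = 0.52 × 1.24 × 0.7 = 0.4514 m³/s
w_5 = (7.4 − 4.6)/2 = 1.4 m; q_5 = 0.61 × 1.65 × 1.4 = 1.409 m³/s
w_6 = (8.3 − 5.1)/2 = 1.6 m; q_6 = 0.53 × 1.24 × 1.6 = 1.052 m³/s
w_7 = (10.1 − 7.4)/2 = 1.35 m; q_7 = 0.44 × 0.94 × 1.35 = 0.5584 m³/s
w_8 = (10.1 − 8.3)/2 = 0.9 m; q_8 = 0.27 × 0.32 × 0.9 = 0.07776 m³/s
Q = Σ qᵢ = 4.654 m³/s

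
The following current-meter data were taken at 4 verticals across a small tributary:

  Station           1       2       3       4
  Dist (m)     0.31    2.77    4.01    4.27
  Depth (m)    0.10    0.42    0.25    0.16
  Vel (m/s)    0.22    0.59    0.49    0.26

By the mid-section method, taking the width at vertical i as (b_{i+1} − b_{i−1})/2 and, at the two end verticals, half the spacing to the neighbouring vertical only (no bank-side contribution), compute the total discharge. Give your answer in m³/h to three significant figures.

2100 m³/h

w_1 = (2.77 − 0.31)/2 = 1.23 m; q_1 = 0.22 × 0.10 × 1.23 = 0.02706 m³/s
w_2 = (4.01 − 0.31)/2 = 1.85 m; q_2 = 0.59 × 0.42 × 1.85 = 0.4584 m³/s
w_3 = (4.27 − 2.77)/2 = 0.75 m; q_3 = 0.49 × 0.25 × 0.75 = 0.09188 m³/s
w_4 = (4.27 − 4.01)/2 = 0.13 m; q_4 = 0.26 × 0.16 × 0.13 = 0.005408 m³/s
Q = Σ qᵢ = 0.5828 m³/s
= 0.5828 × 3600 = 2098 m³/h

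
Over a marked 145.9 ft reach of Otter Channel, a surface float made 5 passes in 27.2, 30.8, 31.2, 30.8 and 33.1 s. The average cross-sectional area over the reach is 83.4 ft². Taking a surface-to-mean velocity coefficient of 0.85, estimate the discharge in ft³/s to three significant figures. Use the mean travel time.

338 ft³/s

t̄ = (27.2 + 30.8 + 31.2 + 30.8 + 33.1) / 5 = 30.62 s
v_surface = L / t̄ = 145.9 / 30.62 = 4.765 ft/s
v_mean = 0.85 × 4.765 = 4.050 ft/s
Q = A × v_mean = 83.4 × 4.050 = 337.8 ft³/s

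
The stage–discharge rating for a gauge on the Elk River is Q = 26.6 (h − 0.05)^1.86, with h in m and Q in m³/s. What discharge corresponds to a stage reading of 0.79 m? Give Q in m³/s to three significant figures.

15.2 m³/s

Q = 26.6 × (0.79 − 0.05)^1.86 = 26.6 × 0.74^1.86 = 15.19 m³/s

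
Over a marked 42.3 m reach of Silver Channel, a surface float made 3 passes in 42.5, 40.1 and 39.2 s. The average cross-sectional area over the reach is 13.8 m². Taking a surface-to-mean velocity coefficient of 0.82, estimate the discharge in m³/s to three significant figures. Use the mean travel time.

t̄ = (42.5 + 40.1 + 39.2) / 3 = 40.6 s
v_surface = L / t̄ = 42.3 / 40.6 = 1.042 m/s
v_mean = 0.82 × 1.042 = 0.8543 m/s
Q = A × v_mean = 13.8 × 0.8543 = 11.79 m³/s

11.8 m³/s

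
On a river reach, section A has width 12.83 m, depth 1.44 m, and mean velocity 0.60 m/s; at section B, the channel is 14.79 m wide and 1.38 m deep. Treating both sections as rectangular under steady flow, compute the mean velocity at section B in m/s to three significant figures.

Q = A₁V₁ = (12.83×1.44) × 0.60 = 11.09 m³/s
A₂ = 14.79 × 1.38 = 20.41 m²
V₂ = Q/A₂ = 11.09/20.41 = 0.5431 m/s

0.543 m/s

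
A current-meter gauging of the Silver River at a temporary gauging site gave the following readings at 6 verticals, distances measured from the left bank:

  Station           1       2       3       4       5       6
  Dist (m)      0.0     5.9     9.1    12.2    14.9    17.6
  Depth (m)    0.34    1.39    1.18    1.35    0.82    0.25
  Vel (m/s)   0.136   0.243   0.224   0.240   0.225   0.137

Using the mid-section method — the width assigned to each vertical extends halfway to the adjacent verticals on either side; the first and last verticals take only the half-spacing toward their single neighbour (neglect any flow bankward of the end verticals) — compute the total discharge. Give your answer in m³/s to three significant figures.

3.99 m³/s

w_1 = (5.9 − 0.0)/2 = 2.95 m; q_1 = 0.136 × 0.34 × 2.95 = 0.1364 m³/s
w_2 = (9.1 − 0.0)/2 = 4.55 m; q_2 = 0.243 × 1.39 × 4.55 = 1.537 m³/s
w_3 = (12.2 − 5.9)/2 = 3.15 m; q_3 = 0.224 × 1.18 × 3.15 = 0.8326 m³/s
w_4 = (14.9 − 9.1)/2 = 2.9 m; q_4 = 0.240 × 1.35 × 2.9 = 0.9396 m³/s
w_5 = (17.6 − 12.2)/2 = 2.7 m; q_5 = 0.225 × 0.82 × 2.7 = 0.4982 m³/s
w_6 = (17.6 − 14.9)/2 = 1.35 m; q_6 = 0.137 × 0.25 × 1.35 = 0.04624 m³/s
Q = Σ qᵢ = 3.990 m³/s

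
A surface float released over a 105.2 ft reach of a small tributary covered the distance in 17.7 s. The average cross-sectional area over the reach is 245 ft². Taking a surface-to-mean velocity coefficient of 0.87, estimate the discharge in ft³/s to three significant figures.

v_surface = L / t̄ = 105.2 / 17.7 = 5.944 ft/s
v_mean = 0.87 × 5.944 = 5.171 ft/s
Q = A × v_mean = 245 × 5.171 = 1267 ft³/s

1270 ft³/s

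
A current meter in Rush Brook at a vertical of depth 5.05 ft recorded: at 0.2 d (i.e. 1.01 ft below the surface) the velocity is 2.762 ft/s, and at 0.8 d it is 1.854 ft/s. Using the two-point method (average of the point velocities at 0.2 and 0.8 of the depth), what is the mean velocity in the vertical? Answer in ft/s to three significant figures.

2.31 ft/s

v̄ = (2.762 + 1.854) / 2 = 2.308 ft/s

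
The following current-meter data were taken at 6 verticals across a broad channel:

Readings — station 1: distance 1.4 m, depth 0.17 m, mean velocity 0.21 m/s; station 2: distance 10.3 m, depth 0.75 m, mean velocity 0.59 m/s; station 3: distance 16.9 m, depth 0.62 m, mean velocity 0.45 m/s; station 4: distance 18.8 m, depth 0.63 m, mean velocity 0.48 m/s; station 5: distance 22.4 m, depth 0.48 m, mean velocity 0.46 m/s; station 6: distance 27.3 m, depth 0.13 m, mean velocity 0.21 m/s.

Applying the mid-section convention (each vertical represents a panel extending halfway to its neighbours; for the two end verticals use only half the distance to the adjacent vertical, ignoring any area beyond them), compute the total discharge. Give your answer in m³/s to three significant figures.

6.61 m³/s

w_1 = (10.3 − 1.4)/2 = 4.45 m; q_1 = 0.21 × 0.17 × 4.45 = 0.1589 m³/s
w_2 = (16.9 − 1.4)/2 = 7.75 m; q_2 = 0.59 × 0.75 × 7.75 = 3.429 m³/s
w_3 = (18.8 − 10.3)/2 = 4.25 m; q_3 = 0.45 × 0.62 × 4.25 = 1.186 m³/s
w_4 = (22.4 − 16.9)/2 = 2.75 m; q_4 = 0.48 × 0.63 × 2.75 = 0.8316 m³/s
w_5 = (27.3 − 18.8)/2 = 4.25 m; q_5 = 0.46 × 0.48 × 4.25 = 0.9384 m³/s
w_6 = (27.3 − 22.4)/2 = 2.45 m; q_6 = 0.21 × 0.13 × 2.45 = 0.06689 m³/s
Q = Σ qᵢ = 6.611 m³/s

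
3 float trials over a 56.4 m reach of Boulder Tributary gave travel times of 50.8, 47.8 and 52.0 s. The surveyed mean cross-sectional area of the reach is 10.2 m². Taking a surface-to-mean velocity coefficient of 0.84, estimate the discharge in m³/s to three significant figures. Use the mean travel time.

9.63 m³/s

t̄ = (50.8 + 47.8 + 52.0) / 3 = 50.2 s
v_surface = L / t̄ = 56.4 / 50.2 = 1.124 m/s
v_mean = 0.84 × 1.124 = 0.9437 m/s
Q = A × v_mean = 10.2 × 0.9437 = 9.626 m³/s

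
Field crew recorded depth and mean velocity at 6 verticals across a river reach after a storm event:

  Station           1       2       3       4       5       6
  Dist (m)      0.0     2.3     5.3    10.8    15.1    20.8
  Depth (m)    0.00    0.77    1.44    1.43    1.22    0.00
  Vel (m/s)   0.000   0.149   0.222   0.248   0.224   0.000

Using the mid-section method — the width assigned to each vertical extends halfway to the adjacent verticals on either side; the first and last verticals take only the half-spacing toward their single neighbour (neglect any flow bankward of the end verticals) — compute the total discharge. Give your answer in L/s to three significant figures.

4770 L/s

w_2 = (5.3 − 0.0)/2 = 2.65 m; q_2 = 0.149 × 0.77 × 2.65 = 0.3040 m³/s
w_3 = (10.8 − 2.3)/2 = 4.25 m; q_3 = 0.222 × 1.44 × 4.25 = 1.359 m³/s
w_4 = (15.1 − 5.3)/2 = 4.9 m; q_4 = 0.248 × 1.43 × 4.9 = 1.738 m³/s
w_5 = (20.8 − 10.8)/2 = 5 m; q_5 = 0.224 × 1.22 × 5 = 1.366 m³/s
Stations 1, 6 contribute zero (depth or velocity is 0).
Q = Σ qᵢ = 4.767 m³/s
= 4.767 × 1000 = 4767 L/s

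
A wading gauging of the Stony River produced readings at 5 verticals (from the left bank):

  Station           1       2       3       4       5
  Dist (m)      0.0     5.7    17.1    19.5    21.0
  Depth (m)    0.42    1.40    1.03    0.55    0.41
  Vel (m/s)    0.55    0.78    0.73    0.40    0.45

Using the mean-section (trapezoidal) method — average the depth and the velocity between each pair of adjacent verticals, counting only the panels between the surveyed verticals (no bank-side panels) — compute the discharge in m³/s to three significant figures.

Panel 1-2: Δb = 5.7 m, d̄ = (0.42+1.40)/2 = 0.91, v̄ = (0.55+0.78)/2 = 0.665 → q = 5.7×0.91×0.665 = 3.449 m³/s
Panel 2-3: Δb = 11.4 m, d̄ = (1.40+1.03)/2 = 1.215, v̄ = (0.78+0.73)/2 = 0.755 → q = 11.4×1.215×0.755 = 10.46 m³/s
Panel 3-4: Δb = 2.4 m, d̄ = (1.03+0.55)/2 = 0.79, v̄ = (0.73+0.40)/2 = 0.565 → q = 2.4×0.79×0.565 = 1.071 m³/s
Panel 4-5: Δb = 1.5 m, d̄ = (0.55+0.41)/2 = 0.48, v̄ = (0.40+0.45)/2 = 0.425 → q = 1.5×0.48×0.425 = 0.3060 m³/s
Q = Σ q = 15.28 m³/s

15.3 m³/s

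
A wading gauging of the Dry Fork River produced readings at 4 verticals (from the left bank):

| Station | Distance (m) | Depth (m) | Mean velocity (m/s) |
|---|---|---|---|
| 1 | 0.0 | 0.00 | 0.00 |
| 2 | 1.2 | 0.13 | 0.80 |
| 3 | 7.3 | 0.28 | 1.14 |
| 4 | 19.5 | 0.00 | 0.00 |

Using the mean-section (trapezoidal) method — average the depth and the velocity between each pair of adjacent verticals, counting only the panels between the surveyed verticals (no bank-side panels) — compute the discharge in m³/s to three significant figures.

2.22 m³/s

Panel 1-2: Δb = 1.2 m, d̄ = (0.00+0.13)/2 = 0.065, v̄ = (0.00+0.80)/2 = 0.4 → q = 1.2×0.065×0.4 = 0.03120 m³/s
Panel 2-3: Δb = 6.1 m, d̄ = (0.13+0.28)/2 = 0.205, v̄ = (0.80+1.14)/2 = 0.97 → q = 6.1×0.205×0.97 = 1.213 m³/s
Panel 3-4: Δb = 12.2 m, d̄ = (0.28+0.00)/2 = 0.14, v̄ = (1.14+0.00)/2 = 0.57 → q = 12.2×0.14×0.57 = 0.9736 m³/s
Q = Σ q = 2.218 m³/s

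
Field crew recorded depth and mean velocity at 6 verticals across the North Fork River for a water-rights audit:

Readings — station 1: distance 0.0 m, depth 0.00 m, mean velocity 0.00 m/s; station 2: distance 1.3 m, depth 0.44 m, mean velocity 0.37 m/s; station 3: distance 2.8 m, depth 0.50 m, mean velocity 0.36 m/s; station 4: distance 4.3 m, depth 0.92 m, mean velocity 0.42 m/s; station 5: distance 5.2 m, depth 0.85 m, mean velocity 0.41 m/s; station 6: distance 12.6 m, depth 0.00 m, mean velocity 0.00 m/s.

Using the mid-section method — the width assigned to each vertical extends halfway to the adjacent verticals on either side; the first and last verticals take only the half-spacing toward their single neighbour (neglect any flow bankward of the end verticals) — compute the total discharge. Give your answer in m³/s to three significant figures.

w_2 = (2.8 − 0.0)/2 = 1.4 m; q_2 = 0.37 × 0.44 × 1.4 = 0.2279 m³/s
w_3 = (4.3 − 1.3)/2 = 1.5 m; q_3 = 0.36 × 0.50 × 1.5 = 0.2700 m³/s
w_4 = (5.2 − 2.8)/2 = 1.2 m; q_4 = 0.42 × 0.92 × 1.2 = 0.4637 m³/s
w_5 = (12.6 − 4.3)/2 = 4.15 m; q_5 = 0.41 × 0.85 × 4.15 = 1.446 m³/s
Stations 1, 6 contribute zero (depth or velocity is 0).
Q = Σ qᵢ = 2.408 m³/s

2.41 m³/s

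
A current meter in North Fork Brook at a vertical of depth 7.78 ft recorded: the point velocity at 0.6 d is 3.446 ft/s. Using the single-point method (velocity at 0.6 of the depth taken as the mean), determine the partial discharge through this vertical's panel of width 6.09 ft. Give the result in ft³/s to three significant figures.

163 ft³/s

v̄ = v₀.₆ = 3.446 ft/s
q = v̄ × d × w = 3.446 × 7.78 × 6.09 = 163.3 ft³/s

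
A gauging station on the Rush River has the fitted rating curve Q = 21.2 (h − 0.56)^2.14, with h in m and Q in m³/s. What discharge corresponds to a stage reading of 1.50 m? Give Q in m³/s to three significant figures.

Q = 21.2 × (1.50 − 0.56)^2.14 = 21.2 × 0.94^2.14 = 18.57 m³/s

18.6 m³/s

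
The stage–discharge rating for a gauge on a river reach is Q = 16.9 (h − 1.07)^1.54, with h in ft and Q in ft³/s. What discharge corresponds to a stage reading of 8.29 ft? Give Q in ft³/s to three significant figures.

Q = 16.9 × (8.29 − 1.07)^1.54 = 16.9 × 7.22^1.54 = 354.8 ft³/s

355 ft³/s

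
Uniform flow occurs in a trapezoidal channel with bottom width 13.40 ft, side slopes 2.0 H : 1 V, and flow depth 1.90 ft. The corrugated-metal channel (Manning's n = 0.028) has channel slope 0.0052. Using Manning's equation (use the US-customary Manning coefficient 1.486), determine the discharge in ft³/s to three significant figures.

163 ft³/s

A = (b + z·y)·y = (13.40 + 2.0×1.90)×1.90 = 32.68 ft²
P = b + 2y√(1+z²) = 13.40 + 2×1.90×√(1+2.0²) = 21.90 ft
R = A/P = 32.68/21.90 = 1.492 ft
Q = (1.486/n)·A·R^(2/3)·S^(1/2) = (1.486/0.028) × 32.68 × 1.492^(2/3) × 0.0052^(1/2) = 163.3 ft³/s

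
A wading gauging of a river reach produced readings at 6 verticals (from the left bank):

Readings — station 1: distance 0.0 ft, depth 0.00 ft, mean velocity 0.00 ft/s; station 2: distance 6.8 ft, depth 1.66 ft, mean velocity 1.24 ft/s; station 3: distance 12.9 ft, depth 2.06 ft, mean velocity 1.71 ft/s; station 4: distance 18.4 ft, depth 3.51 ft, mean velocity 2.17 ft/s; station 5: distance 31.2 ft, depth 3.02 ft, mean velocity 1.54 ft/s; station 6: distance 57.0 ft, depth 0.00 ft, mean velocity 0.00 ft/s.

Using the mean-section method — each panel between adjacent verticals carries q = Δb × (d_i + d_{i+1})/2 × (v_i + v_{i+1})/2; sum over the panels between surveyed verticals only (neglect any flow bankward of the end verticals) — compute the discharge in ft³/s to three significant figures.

157 ft³/s

Panel 1-2: Δb = 6.8 ft, d̄ = (0.00+1.66)/2 = 0.83, v̄ = (0.00+1.24)/2 = 0.62 → q = 6.8×0.83×0.62 = 3.499 ft³/s
Panel 2-3: Δb = 6.1 ft, d̄ = (1.66+2.06)/2 = 1.86, v̄ = (1.24+1.71)/2 = 1.475 → q = 6.1×1.86×1.475 = 16.74 ft³/s
Panel 3-4: Δb = 5.5 ft, d̄ = (2.06+3.51)/2 = 2.785, v̄ = (1.71+2.17)/2 = 1.94 → q = 5.5×2.785×1.94 = 29.72 ft³/s
Panel 4-5: Δb = 12.8 ft, d̄ = (3.51+3.02)/2 = 3.265, v̄ = (2.17+1.54)/2 = 1.855 → q = 12.8×3.265×1.855 = 77.52 ft³/s
Panel 5-6: Δb = 25.8 ft, d̄ = (3.02+0.00)/2 = 1.51, v̄ = (1.54+0.00)/2 = 0.77 → q = 25.8×1.51×0.77 = 30.00 ft³/s
Q = Σ q = 157.5 ft³/s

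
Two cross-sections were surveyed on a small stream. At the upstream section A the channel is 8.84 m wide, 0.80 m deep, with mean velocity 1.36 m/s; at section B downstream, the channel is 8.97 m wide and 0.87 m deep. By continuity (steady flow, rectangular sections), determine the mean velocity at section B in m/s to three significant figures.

1.23 m/s

Q = A₁V₁ = (8.84×0.80) × 1.36 = 9.618 m³/s
A₂ = 8.97 × 0.87 = 7.804 m²
V₂ = Q/A₂ = 9.618/7.804 = 1.232 m/s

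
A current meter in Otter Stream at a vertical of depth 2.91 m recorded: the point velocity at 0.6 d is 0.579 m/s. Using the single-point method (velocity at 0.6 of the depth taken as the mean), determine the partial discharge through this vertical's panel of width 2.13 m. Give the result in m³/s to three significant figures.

3.59 m³/s

v̄ = v₀.₆ = 0.579 m/s
q = v̄ × d × w = 0.5790 × 2.91 × 2.13 = 3.589 m³/s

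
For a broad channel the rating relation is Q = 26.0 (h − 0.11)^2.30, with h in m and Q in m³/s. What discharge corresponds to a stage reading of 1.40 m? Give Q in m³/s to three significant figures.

46.7 m³/s

Q = 26.0 × (1.40 − 0.11)^2.30 = 26.0 × 1.29^2.30 = 46.70 m³/s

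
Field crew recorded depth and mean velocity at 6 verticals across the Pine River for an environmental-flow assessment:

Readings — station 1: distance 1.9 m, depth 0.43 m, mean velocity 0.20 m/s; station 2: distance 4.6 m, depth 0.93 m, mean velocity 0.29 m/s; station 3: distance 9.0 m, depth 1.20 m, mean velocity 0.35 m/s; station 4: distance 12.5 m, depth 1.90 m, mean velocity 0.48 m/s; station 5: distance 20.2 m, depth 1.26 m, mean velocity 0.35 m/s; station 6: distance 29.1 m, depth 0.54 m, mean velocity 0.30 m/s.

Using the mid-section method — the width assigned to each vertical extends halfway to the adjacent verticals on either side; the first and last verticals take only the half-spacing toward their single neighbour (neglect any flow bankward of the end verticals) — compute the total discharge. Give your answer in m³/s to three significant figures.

12.2 m³/s

w_1 = (4.6 − 1.9)/2 = 1.35 m; q_1 = 0.20 × 0.43 × 1.35 = 0.1161 m³/s
w_2 = (9.0 − 1.9)/2 = 3.55 m; q_2 = 0.29 × 0.93 × 3.55 = 0.9574 m³/s
w_3 = (12.5 − 4.6)/2 = 3.95 m; q_3 = 0.35 × 1.20 × 3.95 = 1.659 m³/s
w_4 = (20.2 − 9.0)/2 = 5.6 m; q_4 = 0.48 × 1.90 × 5.6 = 5.107 m³/s
w_5 = (29.1 − 12.5)/2 = 8.3 m; q_5 = 0.35 × 1.26 × 8.3 = 3.660 m³/s
w_6 = (29.1 − 20.2)/2 = 4.45 m; q_6 = 0.30 × 0.54 × 4.45 = 0.7209 m³/s
Q = Σ qᵢ = 12.22 m³/s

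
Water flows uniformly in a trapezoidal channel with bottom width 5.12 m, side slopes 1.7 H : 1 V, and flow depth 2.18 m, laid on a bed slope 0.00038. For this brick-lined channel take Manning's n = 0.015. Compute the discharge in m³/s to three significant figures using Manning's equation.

31.3 m³/s

A = (b + z·y)·y = (5.12 + 1.7×2.18)×2.18 = 19.24 m²
P = b + 2y√(1+z²) = 5.12 + 2×2.18×√(1+1.7²) = 13.72 m
R = A/P = 19.24/13.72 = 1.402 m
Q = (1/n)·A·R^(2/3)·S^(1/2) = (1/0.015) × 19.24 × 1.402^(2/3) × 0.00038^(1/2) = 31.33 m³/s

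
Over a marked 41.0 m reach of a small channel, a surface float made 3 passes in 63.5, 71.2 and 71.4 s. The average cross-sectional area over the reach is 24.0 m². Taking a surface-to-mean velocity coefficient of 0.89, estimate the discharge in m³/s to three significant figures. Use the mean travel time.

t̄ = (63.5 + 71.2 + 71.4) / 3 = 68.7 s
v_surface = L / t̄ = 41.0 / 68.7 = 0.5968 m/s
v_mean = 0.89 × 0.5968 = 0.5311 m/s
Q = A × v_mean = 24.0 × 0.5311 = 12.75 m³/s

12.7 m³/s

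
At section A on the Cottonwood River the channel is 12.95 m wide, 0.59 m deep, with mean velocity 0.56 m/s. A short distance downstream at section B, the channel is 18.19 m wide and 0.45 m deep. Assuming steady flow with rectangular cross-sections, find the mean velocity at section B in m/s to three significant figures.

0.523 m/s

Q = A₁V₁ = (12.95×0.59) × 0.56 = 4.279 m³/s
A₂ = 18.19 × 0.45 = 8.186 m²
V₂ = Q/A₂ = 4.279/8.186 = 0.5227 m/s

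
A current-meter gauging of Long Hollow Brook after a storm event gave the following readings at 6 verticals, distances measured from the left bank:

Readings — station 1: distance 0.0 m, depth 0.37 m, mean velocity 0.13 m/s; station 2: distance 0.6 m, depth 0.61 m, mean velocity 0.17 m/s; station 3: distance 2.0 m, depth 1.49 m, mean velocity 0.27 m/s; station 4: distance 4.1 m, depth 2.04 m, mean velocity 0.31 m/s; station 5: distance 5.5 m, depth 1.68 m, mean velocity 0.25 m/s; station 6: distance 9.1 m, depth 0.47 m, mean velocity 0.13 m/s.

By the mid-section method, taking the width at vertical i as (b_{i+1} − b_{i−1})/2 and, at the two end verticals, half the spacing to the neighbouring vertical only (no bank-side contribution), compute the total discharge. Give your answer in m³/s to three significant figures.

3.09 m³/s

w_1 = (0.6 − 0.0)/2 = 0.3 m; q_1 = 0.13 × 0.37 × 0.3 = 0.01443 m³/s
w_2 = (2.0 − 0.0)/2 = 1 m; q_2 = 0.17 × 0.61 × 1 = 0.1037 m³/s
w_3 = (4.1 − 0.6)/2 = 1.75 m; q_3 = 0.27 × 1.49 × 1.75 = 0.7040 m³/s
w_4 = (5.5 − 2.0)/2 = 1.75 m; q_4 = 0.31 × 2.04 × 1.75 = 1.107 m³/s
w_5 = (9.1 − 4.1)/2 = 2.5 m; q_5 = 0.25 × 1.68 × 2.5 = 1.050 m³/s
w_6 = (9.1 − 5.5)/2 = 1.8 m; q_6 = 0.13 × 0.47 × 1.8 = 0.1100 m³/s
Q = Σ qᵢ = 3.089 m³/s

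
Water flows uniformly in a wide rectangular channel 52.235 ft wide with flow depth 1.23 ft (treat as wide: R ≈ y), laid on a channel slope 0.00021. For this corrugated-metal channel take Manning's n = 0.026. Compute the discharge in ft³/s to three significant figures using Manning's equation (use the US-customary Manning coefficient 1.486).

61.1 ft³/s

A = b·y = 52.235 × 1.23 = 64.25 ft²
Wide channel: R ≈ y = 1.23 ft
Q = (1.486/n)·A·R^(2/3)·S^(1/2) = (1.486/0.026) × 64.25 × 1.230^(2/3) × 0.00021^(1/2) = 61.09 ft³/s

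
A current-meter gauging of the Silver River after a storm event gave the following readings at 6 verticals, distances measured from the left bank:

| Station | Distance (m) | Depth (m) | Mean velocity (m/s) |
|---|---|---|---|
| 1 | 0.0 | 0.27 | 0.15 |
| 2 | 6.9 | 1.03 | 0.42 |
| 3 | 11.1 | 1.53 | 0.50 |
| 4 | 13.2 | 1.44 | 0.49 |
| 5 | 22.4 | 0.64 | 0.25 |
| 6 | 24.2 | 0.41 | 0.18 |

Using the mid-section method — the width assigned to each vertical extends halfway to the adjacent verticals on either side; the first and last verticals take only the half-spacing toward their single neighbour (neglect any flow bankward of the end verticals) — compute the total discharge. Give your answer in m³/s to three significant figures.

9.88 m³/s

w_1 = (6.9 − 0.0)/2 = 3.45 m; q_1 = 0.15 × 0.27 × 3.45 = 0.1397 m³/s
w_2 = (11.1 − 0.0)/2 = 5.55 m; q_2 = 0.42 × 1.03 × 5.55 = 2.401 m³/s
w_3 = (13.2 − 6.9)/2 = 3.15 m; q_3 = 0.50 × 1.53 × 3.15 = 2.410 m³/s
w_4 = (22.4 − 11.1)/2 = 5.65 m; q_4 = 0.49 × 1.44 × 5.65 = 3.987 m³/s
w_5 = (24.2 − 13.2)/2 = 5.5 m; q_5 = 0.25 × 0.64 × 5.5 = 0.8800 m³/s
w_6 = (24.2 − 22.4)/2 = 0.9 m; q_6 = 0.18 × 0.41 × 0.9 = 0.06642 m³/s
Q = Σ qᵢ = 9.883 m³/s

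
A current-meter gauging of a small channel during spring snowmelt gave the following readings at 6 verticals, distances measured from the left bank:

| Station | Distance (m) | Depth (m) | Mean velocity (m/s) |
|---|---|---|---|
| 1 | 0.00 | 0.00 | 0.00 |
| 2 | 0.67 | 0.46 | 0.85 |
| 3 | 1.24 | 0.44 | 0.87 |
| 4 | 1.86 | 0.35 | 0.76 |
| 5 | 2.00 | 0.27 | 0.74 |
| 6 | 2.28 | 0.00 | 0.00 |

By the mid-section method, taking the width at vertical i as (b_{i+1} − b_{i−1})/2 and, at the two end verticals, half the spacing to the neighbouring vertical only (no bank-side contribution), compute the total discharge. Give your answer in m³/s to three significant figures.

w_2 = (1.24 − 0.00)/2 = 0.62 m; q_2 = 0.85 × 0.46 × 0.62 = 0.2424 m³/s
w_3 = (1.86 − 0.67)/2 = 0.595 m; q_3 = 0.87 × 0.44 × 0.595 = 0.2278 m³/s
w_4 = (2.00 − 1.24)/2 = 0.38 m; q_4 = 0.76 × 0.35 × 0.38 = 0.1011 m³/s
w_5 = (2.28 − 1.86)/2 = 0.21 m; q_5 = 0.74 × 0.27 × 0.21 = 0.04196 m³/s
Stations 1, 6 contribute zero (depth or velocity is 0).
Q = Σ qᵢ = 0.6132 m³/s

0.613 m³/s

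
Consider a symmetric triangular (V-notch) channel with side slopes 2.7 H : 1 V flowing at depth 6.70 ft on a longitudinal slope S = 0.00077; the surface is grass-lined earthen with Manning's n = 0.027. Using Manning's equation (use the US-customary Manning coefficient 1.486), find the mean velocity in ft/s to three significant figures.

A = z·y² = 2.7×6.70² = 121.2 ft²
P = 2y√(1+z²) = 2×6.70×√(1+2.7²) = 38.58 ft
R = A/P = 121.2/38.58 = 3.141 ft
Q = (1.486/n)·A·R^(2/3)·S^(1/2) = (1.486/0.027) × 121.2 × 3.141^(2/3) × 0.00077^(1/2) = 397.0 ft³/s
V = Q/A = 397.0/121.2 = 3.276 ft/s

3.28 ft/s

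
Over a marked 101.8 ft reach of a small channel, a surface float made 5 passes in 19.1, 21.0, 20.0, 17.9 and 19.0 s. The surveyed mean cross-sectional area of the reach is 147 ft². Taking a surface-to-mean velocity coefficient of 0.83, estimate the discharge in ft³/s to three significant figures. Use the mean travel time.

640 ft³/s

t̄ = (19.1 + 21.0 + 20.0 + 17.9 + 19.0) / 5 = 19.4 s
v_surface = L / t̄ = 101.8 / 19.4 = 5.247 ft/s
v_mean = 0.83 × 5.247 = 4.355 ft/s
Q = A × v_mean = 147 × 4.355 = 640.2 ft³/s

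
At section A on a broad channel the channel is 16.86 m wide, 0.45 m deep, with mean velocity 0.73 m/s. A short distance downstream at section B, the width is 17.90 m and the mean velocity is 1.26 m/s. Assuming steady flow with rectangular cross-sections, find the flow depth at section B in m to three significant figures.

0.246 m

Q = A₁V₁ = (16.86×0.45) × 0.73 = 5.539 m³/s
d₂ = Q/(b₂ V₂) = 5.539/(17.90×1.26) = 0.2456 m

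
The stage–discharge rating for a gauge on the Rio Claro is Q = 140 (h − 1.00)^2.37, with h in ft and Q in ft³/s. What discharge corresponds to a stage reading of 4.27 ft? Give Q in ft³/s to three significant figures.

2320 ft³/s

Q = 140 × (4.27 − 1.00)^2.37 = 140 × 3.27^2.37 = 2321 ft³/s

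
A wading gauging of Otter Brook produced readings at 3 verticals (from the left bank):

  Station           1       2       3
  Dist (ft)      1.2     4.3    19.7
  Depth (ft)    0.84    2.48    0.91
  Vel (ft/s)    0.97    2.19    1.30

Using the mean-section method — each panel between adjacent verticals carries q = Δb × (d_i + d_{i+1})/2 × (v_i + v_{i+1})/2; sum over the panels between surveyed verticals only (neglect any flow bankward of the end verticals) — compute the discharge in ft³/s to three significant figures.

53.7 ft³/s

Panel 1-2: Δb = 3.1 ft, d̄ = (0.84+2.48)/2 = 1.66, v̄ = (0.97+2.19)/2 = 1.58 → q = 3.1×1.66×1.58 = 8.131 ft³/s
Panel 2-3: Δb = 15.4 ft, d̄ = (2.48+0.91)/2 = 1.695, v̄ = (2.19+1.30)/2 = 1.745 → q = 15.4×1.695×1.745 = 45.55 ft³/s
Q = Σ q = 53.68 ft³/s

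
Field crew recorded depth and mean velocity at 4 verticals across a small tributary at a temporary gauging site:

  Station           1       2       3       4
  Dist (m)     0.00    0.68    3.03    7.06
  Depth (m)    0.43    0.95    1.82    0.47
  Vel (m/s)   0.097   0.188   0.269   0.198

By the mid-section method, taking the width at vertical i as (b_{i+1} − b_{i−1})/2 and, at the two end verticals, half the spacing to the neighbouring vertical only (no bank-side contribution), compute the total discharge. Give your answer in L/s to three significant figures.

w_1 = (0.68 − 0.00)/2 = 0.34 m; q_1 = 0.097 × 0.43 × 0.34 = 0.01418 m³/s
w_2 = (3.03 − 0.00)/2 = 1.515 m; q_2 = 0.188 × 0.95 × 1.515 = 0.2706 m³/s
w_3 = (7.06 − 0.68)/2 = 3.19 m; q_3 = 0.269 × 1.82 × 3.19 = 1.562 m³/s
w_4 = (7.06 − 3.03)/2 = 2.015 m; q_4 = 0.198 × 0.47 × 2.015 = 0.1875 m³/s
Q = Σ qᵢ = 2.034 m³/s
= 2.034 × 1000 = 2034 L/s

2030 L/s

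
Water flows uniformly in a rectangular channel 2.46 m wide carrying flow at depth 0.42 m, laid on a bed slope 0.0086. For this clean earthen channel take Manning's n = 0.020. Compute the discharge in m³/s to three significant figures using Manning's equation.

A = b·y = 2.46 × 0.42 = 1.033 m²
P = b + 2y = 2.46 + 2×0.42 = 3.300 m
R = A/P = 1.033/3.300 = 0.3131 m
Q = (1/n)·A·R^(2/3)·S^(1/2) = (1/0.020) × 1.033 × 0.3131^(2/3) × 0.0086^(1/2) = 2.209 m³/s

2.21 m³/s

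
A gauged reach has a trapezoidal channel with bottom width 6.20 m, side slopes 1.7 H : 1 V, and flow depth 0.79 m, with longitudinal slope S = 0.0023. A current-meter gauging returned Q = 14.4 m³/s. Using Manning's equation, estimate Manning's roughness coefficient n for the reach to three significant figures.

A = (b + z·y)·y = (6.20 + 1.7×0.79)×0.79 = 5.959 m²
P = b + 2y√(1+z²) = 6.20 + 2×0.79×√(1+1.7²) = 9.316 m
R = A/P = 5.959/9.316 = 0.6396 m
n = (1/Q)·A·R^(2/3)·S^(1/2) = (1/14.4) × 5.959 × 0.7424 × 0.04796 = 0.01473

0.0147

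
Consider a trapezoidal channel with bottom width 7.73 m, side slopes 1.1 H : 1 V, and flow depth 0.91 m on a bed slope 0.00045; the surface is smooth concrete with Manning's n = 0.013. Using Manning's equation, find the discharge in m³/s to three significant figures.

10.8 m³/s

A = (b + z·y)·y = (7.73 + 1.1×0.91)×0.91 = 7.945 m²
P = b + 2y√(1+z²) = 7.73 + 2×0.91×√(1+1.1²) = 10.44 m
R = A/P = 7.945/10.44 = 0.7614 m
Q = (1/n)·A·R^(2/3)·S^(1/2) = (1/0.013) × 7.945 × 0.7614^(2/3) × 0.00045^(1/2) = 10.81 m³/s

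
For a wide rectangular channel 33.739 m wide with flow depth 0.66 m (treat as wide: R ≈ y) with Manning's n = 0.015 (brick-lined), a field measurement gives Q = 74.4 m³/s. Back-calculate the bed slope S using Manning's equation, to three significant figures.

0.00437

A = b·y = 33.739 × 0.66 = 22.27 m²
Wide channel: R ≈ y = 0.66 m
S = (Q·n / (1·A·R^(2/3)))² = (74.4×0.015 / (1×22.27×0.7580))² = 0.004371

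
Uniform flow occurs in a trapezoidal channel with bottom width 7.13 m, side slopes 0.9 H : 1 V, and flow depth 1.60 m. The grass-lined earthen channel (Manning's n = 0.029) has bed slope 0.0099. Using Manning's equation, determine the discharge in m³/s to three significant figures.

A = (b + z·y)·y = (7.13 + 0.9×1.60)×1.60 = 13.71 m²
P = b + 2y√(1+z²) = 7.13 + 2×1.60×√(1+0.9²) = 11.44 m
R = A/P = 13.71/11.44 = 1.199 m
Q = (1/n)·A·R^(2/3)·S^(1/2) = (1/0.029) × 13.71 × 1.199^(2/3) × 0.0099^(1/2) = 53.10 m³/s

53.1 m³/s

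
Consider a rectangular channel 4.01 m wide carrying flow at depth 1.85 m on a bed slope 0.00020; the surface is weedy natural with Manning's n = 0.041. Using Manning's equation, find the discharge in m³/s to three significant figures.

A = b·y = 4.01 × 1.85 = 7.419 m²
P = b + 2y = 4.01 + 2×1.85 = 7.710 m
R = A/P = 7.419/7.710 = 0.9622 m
Q = (1/n)·A·R^(2/3)·S^(1/2) = (1/0.041) × 7.419 × 0.9622^(2/3) × 0.00020^(1/2) = 2.494 m³/s

2.49 m³/s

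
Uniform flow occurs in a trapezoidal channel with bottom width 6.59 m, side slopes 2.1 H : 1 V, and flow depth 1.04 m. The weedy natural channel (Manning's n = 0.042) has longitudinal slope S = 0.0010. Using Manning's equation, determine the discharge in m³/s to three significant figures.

5.91 m³/s

A = (b + z·y)·y = (6.59 + 2.1×1.04)×1.04 = 9.125 m²
P = b + 2y√(1+z²) = 6.59 + 2×1.04×√(1+2.1²) = 11.43 m
R = A/P = 9.125/11.43 = 0.7985 m
Q = (1/n)·A·R^(2/3)·S^(1/2) = (1/0.042) × 9.125 × 0.7985^(2/3) × 0.0010^(1/2) = 5.913 m³/s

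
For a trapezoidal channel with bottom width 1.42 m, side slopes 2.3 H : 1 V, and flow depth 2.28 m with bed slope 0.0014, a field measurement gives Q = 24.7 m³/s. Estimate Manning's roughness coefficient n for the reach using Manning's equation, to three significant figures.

A = (b + z·y)·y = (1.42 + 2.3×2.28)×2.28 = 15.19 m²
P = b + 2y√(1+z²) = 1.42 + 2×2.28×√(1+2.3²) = 12.86 m
R = A/P = 15.19/12.86 = 1.182 m
n = (1/Q)·A·R^(2/3)·S^(1/2) = (1/24.7) × 15.19 × 1.118 × 0.03742 = 0.02573

0.0257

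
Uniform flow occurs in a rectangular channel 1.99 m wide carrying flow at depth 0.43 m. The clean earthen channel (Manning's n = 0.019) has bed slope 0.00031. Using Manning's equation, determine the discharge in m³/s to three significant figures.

0.356 m³/s

A = b·y = 1.99 × 0.43 = 0.8557 m²
P = b + 2y = 1.99 + 2×0.43 = 2.850 m
R = A/P = 0.8557/2.850 = 0.3002 m
Q = (1/n)·A·R^(2/3)·S^(1/2) = (1/0.019) × 0.8557 × 0.3002^(2/3) × 0.00031^(1/2) = 0.3555 m³/s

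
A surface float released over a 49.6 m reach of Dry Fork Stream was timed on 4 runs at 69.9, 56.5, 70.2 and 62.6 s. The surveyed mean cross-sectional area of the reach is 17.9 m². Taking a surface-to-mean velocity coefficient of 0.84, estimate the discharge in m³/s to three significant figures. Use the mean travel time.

t̄ = (69.9 + 56.5 + 70.2 + 62.6) / 4 = 64.8 s
v_surface = L / t̄ = 49.6 / 64.8 = 0.7654 m/s
v_mean = 0.84 × 0.7654 = 0.6430 m/s
Q = A × v_mean = 17.9 × 0.6430 = 11.51 m³/s

11.5 m³/s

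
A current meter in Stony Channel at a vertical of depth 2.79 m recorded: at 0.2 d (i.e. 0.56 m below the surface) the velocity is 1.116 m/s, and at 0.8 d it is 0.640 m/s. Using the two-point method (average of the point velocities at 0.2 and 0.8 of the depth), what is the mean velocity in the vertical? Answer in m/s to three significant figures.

v̄ = (1.116 + 0.640) / 2 = 0.8780 m/s

0.878 m/s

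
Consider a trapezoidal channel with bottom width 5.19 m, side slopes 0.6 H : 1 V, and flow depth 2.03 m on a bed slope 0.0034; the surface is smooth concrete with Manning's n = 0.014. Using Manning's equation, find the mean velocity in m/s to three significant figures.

4.99 m/s

A = (b + z·y)·y = (5.19 + 0.6×2.03)×2.03 = 13.01 m²
P = b + 2y√(1+z²) = 5.19 + 2×2.03×√(1+0.6²) = 9.925 m
R = A/P = 13.01/9.925 = 1.311 m
Q = (1/n)·A·R^(2/3)·S^(1/2) = (1/0.014) × 13.01 × 1.311^(2/3) × 0.0034^(1/2) = 64.89 m³/s
V = Q/A = 64.89/13.01 = 4.988 m/s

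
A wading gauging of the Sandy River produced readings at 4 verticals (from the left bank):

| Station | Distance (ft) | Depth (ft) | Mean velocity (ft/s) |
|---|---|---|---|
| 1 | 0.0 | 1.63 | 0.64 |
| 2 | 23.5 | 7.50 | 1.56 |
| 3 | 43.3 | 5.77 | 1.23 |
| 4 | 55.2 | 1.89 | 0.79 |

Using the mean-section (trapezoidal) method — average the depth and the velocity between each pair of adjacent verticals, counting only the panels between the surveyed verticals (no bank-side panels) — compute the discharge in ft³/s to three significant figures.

Panel 1-2: Δb = 23.5 ft, d̄ = (1.63+7.50)/2 = 4.565, v̄ = (0.64+1.56)/2 = 1.1 → q = 23.5×4.565×1.1 = 118.0 ft³/s
Panel 2-3: Δb = 19.8 ft, d̄ = (7.50+5.77)/2 = 6.635, v̄ = (1.56+1.23)/2 = 1.395 → q = 19.8×6.635×1.395 = 183.3 ft³/s
Panel 3-4: Δb = 11.9 ft, d̄ = (5.77+1.89)/2 = 3.83, v̄ = (1.23+0.79)/2 = 1.01 → q = 11.9×3.83×1.01 = 46.03 ft³/s
Q = Σ q = 347.3 ft³/s

347 ft³/s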